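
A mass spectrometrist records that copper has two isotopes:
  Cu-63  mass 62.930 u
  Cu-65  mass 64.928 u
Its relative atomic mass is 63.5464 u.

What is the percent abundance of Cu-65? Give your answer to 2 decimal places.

30.85%

Writing the weighted mean with unknown fraction x of Cu-63:
62.930·x + 64.928·(1 − x) = 63.5464
(62.930 − 64.928)·x = 63.5464 − 64.928
x = -1.3816 / -1.998 = 0.69149 → 69.15% Cu-63, 30.85% Cu-65.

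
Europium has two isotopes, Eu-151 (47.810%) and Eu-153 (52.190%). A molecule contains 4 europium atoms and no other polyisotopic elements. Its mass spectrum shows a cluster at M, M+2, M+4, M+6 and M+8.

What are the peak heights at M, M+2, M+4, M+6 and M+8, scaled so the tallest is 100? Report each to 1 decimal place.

14.0 : 61.1 : 100.0 : 72.8 : 19.9

Expanding (0.47810 + 0.52190)^4:
P(M) = 0.47810^4 = 0.052249
P(M+2) = 4 × 0.47810^3 × 0.52190^1 = 0.228141
P(M+4) = 6 × 0.47810^2 × 0.52190^2 = 0.373563
P(M+6) = 4 × 0.47810^1 × 0.52190^3 = 0.271857
P(M+8) = 0.52190^4 = 0.074191
The M+4 peak is largest (0.373563); scaling to 100 gives 14.0 : 61.1 : 100.0 : 72.8 : 19.9.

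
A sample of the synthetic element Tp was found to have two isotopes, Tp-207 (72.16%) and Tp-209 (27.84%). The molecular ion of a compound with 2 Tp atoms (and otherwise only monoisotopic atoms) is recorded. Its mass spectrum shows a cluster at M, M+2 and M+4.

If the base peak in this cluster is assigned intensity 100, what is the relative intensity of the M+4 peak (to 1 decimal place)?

Term probabilities: M 0.5207, M+2 0.4018, M+4 0.0775. Base peak = M.
P(M) = C(2,0) × 0.7216^2 × 0.2784^0 = 1 × 0.52070656 × 1.0000 = 0.520707 (base)
P(M+4) = C(2,2) × 0.7216^0 × 0.2784^2 = 1 × 1.0000 × 0.07750656 = 0.077507
Relative intensity = 0.077507 / 0.520707 × 100 = 14.9

14.9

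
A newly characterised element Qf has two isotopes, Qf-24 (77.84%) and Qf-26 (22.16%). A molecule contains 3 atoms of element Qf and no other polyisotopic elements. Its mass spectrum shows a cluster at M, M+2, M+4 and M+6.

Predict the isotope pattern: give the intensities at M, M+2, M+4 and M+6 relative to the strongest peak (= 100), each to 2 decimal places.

100.00 : 85.41 : 24.31 : 2.31

Each Qf atom is independently Qf-24 (p = 0.7784) or Qf-26 (q = 0.2216); the cluster is the binomial expansion (p + q)^3.
P(M) = 0.7784^3 = 0.471638
P(M+2) = 3 × 0.7784^2 × 0.2216^1 = 0.402807
P(M+4) = 3 × 0.7784^1 × 0.2216^2 = 0.114674
P(M+6) = 0.2216^3 = 0.010882
The M peak is largest (0.471638); scaling to 100 gives 100.00 : 85.41 : 24.31 : 2.31.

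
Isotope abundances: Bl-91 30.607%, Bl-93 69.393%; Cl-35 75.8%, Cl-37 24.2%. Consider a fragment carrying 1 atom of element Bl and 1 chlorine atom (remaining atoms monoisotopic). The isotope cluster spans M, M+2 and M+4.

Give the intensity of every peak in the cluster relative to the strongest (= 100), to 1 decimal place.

38.7 : 100.0 : 28.0

Element Bl pattern (n=1): 0.30607 : 0.69393
Chlorine pattern (n=1): 0.7580 : 0.2420
Convolve the two distributions (both contribute in 2-u steps):
  M: 0.30607×0.7580 = 0.232001
  M+2: 0.30607×0.2420 + 0.69393×0.7580 = 0.600068
  M+4: 0.69393×0.2420 = 0.167931
Scale to base peak (0.600068) = 100: 38.7 : 100.0 : 28.0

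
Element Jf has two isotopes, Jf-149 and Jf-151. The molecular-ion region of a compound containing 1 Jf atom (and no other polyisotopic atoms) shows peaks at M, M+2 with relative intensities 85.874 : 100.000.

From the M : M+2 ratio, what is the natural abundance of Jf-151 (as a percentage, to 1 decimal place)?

Write p for the Jf-149 fraction. I(M+2)/I(M) = [C(1,1)·p^0·(1−p)] / p^1 = 1·(1−p)/p = 100.000/85.874 = 1.1645
(1−p)/p = 1.1645/1 = 1.1645  ⇒  p = 1/(1 + 1.1645) = 0.4620
Jf-149: 46.2%, Jf-151: 53.8%.

53.8%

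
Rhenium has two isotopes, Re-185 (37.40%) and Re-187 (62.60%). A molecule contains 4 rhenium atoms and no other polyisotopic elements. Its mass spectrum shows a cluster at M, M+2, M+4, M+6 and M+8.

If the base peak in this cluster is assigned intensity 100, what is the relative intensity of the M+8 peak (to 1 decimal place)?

Binomial terms of (0.3740 + 0.6260)^4: M 0.0196, M+2 0.1310, M+4 0.3289, M+6 0.3670, M+8 0.1536 → M+6 is the base peak.
P(M+6) = C(4,3) × 0.3740^1 × 0.6260^3 = 4 × 0.3740 × 0.24531438 = 0.366990 (base)
P(M+8) = C(4,4) × 0.3740^0 × 0.6260^4 = 1 × 1.0000 × 0.1535668 = 0.153567
Relative intensity = 0.153567 / 0.366990 × 100 = 41.8

41.8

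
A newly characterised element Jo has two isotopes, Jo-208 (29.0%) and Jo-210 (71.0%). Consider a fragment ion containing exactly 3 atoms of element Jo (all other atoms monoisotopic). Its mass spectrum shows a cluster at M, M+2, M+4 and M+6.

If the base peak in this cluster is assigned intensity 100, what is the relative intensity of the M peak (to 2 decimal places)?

Binomial terms of (0.290 + 0.710)^3: M 0.0244, M+2 0.1791, M+4 0.4386, M+6 0.3579 → M+4 is the base peak.
P(M+4) = C(3,2) × 0.290^1 × 0.710^2 = 3 × 0.2900 × 0.5041 = 0.438567 (base)
P(M) = C(3,0) × 0.290^3 × 0.710^0 = 1 × 0.024389 × 1.0000 = 0.024389
Relative intensity = 0.024389 / 0.438567 × 100 = 5.56

5.56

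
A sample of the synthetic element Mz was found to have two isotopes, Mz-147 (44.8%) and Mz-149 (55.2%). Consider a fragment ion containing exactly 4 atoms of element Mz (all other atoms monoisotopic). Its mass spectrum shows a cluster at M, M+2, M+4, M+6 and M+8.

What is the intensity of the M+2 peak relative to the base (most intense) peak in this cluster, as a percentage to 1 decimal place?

54.1%

Term probabilities: M 0.0403, M+2 0.1985, M+4 0.3669, M+6 0.3014, M+8 0.0928. Base peak = M+4.
P(M+4) = C(4,2) × 0.448^2 × 0.552^2 = 6 × 0.200704 × 0.304704 = 0.366932 (base)
P(M+2) = C(4,1) × 0.448^3 × 0.552^1 = 4 × 0.08991539 × 0.5520 = 0.198533
Relative intensity = 0.198533 / 0.366932 × 100 = 54.1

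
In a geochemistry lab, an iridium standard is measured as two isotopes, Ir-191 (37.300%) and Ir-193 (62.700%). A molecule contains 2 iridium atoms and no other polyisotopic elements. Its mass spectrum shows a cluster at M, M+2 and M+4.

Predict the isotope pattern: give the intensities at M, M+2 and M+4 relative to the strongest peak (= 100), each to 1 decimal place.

29.7 : 100.0 : 84.0

Expanding (0.37300 + 0.62700)^2:
P(M) = 0.37300^2 = 0.139129
P(M+2) = 2 × 0.37300^1 × 0.62700^1 = 0.467742
P(M+4) = 0.62700^2 = 0.393129
The M+2 peak is largest (0.467742); scaling to 100 gives 29.7 : 100.0 : 84.0.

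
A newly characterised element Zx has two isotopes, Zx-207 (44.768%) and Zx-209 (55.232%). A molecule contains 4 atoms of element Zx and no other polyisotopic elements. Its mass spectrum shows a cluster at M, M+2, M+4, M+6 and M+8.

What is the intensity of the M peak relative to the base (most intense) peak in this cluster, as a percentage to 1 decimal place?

(0.44768 + 0.55232)^4 gives M 0.0402, M+2 0.1982, M+4 0.3668, M+6 0.3017, M+8 0.0931; the largest is M+4.
P(M+4) = C(4,2) × 0.44768^2 × 0.55232^2 = 6 × 0.20041738 × 0.30505738 = 0.366833 (base)
P(M) = C(4,0) × 0.44768^4 × 0.55232^0 = 1 × 0.04016713 × 1.0000 = 0.040167
Relative intensity = 0.040167 / 0.366833 × 100 = 10.9

10.9%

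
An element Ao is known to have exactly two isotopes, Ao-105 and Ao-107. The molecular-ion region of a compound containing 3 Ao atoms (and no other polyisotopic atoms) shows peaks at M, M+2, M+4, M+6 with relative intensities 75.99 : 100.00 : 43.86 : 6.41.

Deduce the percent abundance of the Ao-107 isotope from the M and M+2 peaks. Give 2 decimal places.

30.49%

Let p = fractional abundance of Ao-105. I(M+2)/I(M) = [C(3,1)·p^2·(1−p)] / p^3 = 3·(1−p)/p = 100.00/75.99 = 1.3160
(1−p)/p = 1.3160/3 = 0.4387  ⇒  p = 1/(1 + 0.4387) = 0.6951
Ao-105: 69.51%, Ao-107: 30.49%.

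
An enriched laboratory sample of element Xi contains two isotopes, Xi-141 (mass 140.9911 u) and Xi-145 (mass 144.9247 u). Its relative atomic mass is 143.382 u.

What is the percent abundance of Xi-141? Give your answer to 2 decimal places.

Writing the weighted mean with unknown fraction x of Xi-141:
140.9911·x + 144.9247·(1 − x) = 143.382
(140.9911 − 144.9247)·x = 143.382 − 144.9247
x = -1.5427 / -3.9336 = 0.39219 → 39.22% Xi-141, 60.78% Xi-145.

39.22%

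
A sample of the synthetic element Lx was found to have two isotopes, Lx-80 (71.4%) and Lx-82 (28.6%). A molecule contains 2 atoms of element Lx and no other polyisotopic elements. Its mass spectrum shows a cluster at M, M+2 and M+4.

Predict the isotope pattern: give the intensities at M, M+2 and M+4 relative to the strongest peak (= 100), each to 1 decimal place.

100.0 : 80.1 : 16.0

Expanding (0.714 + 0.286)^2:
P(M) = 0.714^2 = 0.509796
P(M+2) = 2 × 0.714^1 × 0.286^1 = 0.408408
P(M+4) = 0.286^2 = 0.081796
The M peak is largest (0.509796); scaling to 100 gives 100.0 : 80.1 : 16.0.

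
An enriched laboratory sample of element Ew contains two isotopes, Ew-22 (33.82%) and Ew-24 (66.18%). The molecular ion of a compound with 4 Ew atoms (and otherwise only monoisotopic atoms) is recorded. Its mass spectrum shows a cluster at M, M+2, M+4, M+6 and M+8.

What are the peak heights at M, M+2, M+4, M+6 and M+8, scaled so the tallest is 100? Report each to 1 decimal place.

The 4 Ew atoms are independent, so intensities follow the terms of (0.3382 + 0.6618)^4.
P(M) = 0.3382^4 = 0.013083
P(M+2) = 4 × 0.3382^3 × 0.6618^1 = 0.102402
P(M+4) = 6 × 0.3382^2 × 0.6618^2 = 0.300574
P(M+6) = 4 × 0.3382^1 × 0.6618^3 = 0.392115
P(M+8) = 0.6618^4 = 0.191826
The M+6 peak is largest (0.392115); scaling to 100 gives 3.3 : 26.1 : 76.7 : 100.0 : 48.9.

3.3 : 26.1 : 76.7 : 100.0 : 48.9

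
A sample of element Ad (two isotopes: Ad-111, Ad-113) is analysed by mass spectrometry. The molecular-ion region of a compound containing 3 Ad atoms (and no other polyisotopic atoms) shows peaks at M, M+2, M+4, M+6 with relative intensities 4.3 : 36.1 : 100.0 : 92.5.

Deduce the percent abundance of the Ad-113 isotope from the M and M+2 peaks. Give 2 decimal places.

73.67%

Write p for the Ad-111 fraction. I(M+2)/I(M) = [C(3,1)·p^2·(1−p)] / p^3 = 3·(1−p)/p = 36.1/4.3 = 8.3953
(1−p)/p = 8.3953/3 = 2.7984  ⇒  p = 1/(1 + 2.7984) = 0.2633
Ad-111: 26.33%, Ad-113: 73.67%.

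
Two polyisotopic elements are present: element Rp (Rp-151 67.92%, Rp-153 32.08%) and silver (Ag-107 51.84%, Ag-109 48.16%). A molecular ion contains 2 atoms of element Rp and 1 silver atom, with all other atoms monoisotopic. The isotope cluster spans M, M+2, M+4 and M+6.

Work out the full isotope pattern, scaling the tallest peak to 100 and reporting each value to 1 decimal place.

Element Rp pattern (n=2): 0.46131264 : 0.43577472 : 0.10291264
Silver pattern (n=1): 0.5184 : 0.4816
Convolve the two distributions (both contribute in 2-u steps):
  M: 0.46131264×0.5184 = 0.239144
  M+2: 0.46131264×0.4816 + 0.43577472×0.5184 = 0.448074
  M+4: 0.43577472×0.4816 + 0.10291264×0.5184 = 0.263219
  M+6: 0.10291264×0.4816 = 0.049563
Scale to base peak (0.448074) = 100: 53.4 : 100.0 : 58.7 : 11.1

53.4 : 100.0 : 58.7 : 11.1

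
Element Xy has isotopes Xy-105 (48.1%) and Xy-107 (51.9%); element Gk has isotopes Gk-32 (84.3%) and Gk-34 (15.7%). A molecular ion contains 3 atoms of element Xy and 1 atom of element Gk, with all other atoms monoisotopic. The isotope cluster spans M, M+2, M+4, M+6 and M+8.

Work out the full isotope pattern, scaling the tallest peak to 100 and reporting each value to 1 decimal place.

Element Xy pattern (n=3): 0.11128464 : 0.36022908 : 0.38868792 : 0.13979836
Element Gk pattern (n=1): 0.8430 : 0.1570
Convolve the two distributions (both contribute in 2-u steps):
  M: 0.11128464×0.8430 = 0.093813
  M+2: 0.11128464×0.1570 + 0.36022908×0.8430 = 0.321145
  M+4: 0.36022908×0.1570 + 0.38868792×0.8430 = 0.384220
  M+6: 0.38868792×0.1570 + 0.13979836×0.8430 = 0.178874
  M+8: 0.13979836×0.1570 = 0.021948
Scale to base peak (0.384220) = 100: 24.4 : 83.6 : 100.0 : 46.6 : 5.7

24.4 : 83.6 : 100.0 : 46.6 : 5.7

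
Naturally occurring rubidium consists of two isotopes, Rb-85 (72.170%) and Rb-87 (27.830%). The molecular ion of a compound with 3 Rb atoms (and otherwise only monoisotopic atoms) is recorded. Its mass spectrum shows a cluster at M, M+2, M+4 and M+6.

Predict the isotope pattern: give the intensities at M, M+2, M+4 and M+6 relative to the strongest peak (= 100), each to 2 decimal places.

86.44 : 100.00 : 38.56 : 4.96

Expanding (0.72170 + 0.27830)^3:
P(M) = 0.72170^3 = 0.375898
P(M+2) = 3 × 0.72170^2 × 0.27830^1 = 0.434858
P(M+4) = 3 × 0.72170^1 × 0.27830^2 = 0.167689
P(M+6) = 0.27830^3 = 0.021555
The M+2 peak is largest (0.434858); scaling to 100 gives 86.44 : 100.00 : 38.56 : 4.96.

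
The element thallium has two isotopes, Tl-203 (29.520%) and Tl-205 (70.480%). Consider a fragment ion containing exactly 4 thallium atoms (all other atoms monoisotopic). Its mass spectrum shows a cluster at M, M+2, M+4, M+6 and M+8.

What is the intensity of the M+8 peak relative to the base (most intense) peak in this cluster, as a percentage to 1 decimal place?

Term probabilities: M 0.0076, M+2 0.0725, M+4 0.2597, M+6 0.4134, M+8 0.2468. Base peak = M+6.
P(M+6) = C(4,3) × 0.29520^1 × 0.70480^3 = 4 × 0.2952 × 0.35010449 = 0.413403 (base)
P(M+8) = C(4,4) × 0.29520^0 × 0.70480^4 = 1 × 1.0000 × 0.24675365 = 0.246754
Relative intensity = 0.246754 / 0.413403 × 100 = 59.7

59.7%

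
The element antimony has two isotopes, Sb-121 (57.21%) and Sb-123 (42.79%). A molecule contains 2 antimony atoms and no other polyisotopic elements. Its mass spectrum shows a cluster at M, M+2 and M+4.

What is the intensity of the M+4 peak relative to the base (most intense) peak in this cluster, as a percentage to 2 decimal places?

Binomial terms of (0.5721 + 0.4279)^2: M 0.3273, M+2 0.4896, M+4 0.1831 → M+2 is the base peak.
P(M+2) = C(2,1) × 0.5721^1 × 0.4279^1 = 2 × 0.5721 × 0.4279 = 0.489603 (base)
P(M+4) = C(2,2) × 0.5721^0 × 0.4279^2 = 1 × 1.0000 × 0.18309841 = 0.183098
Relative intensity = 0.183098 / 0.489603 × 100 = 37.40

37.40%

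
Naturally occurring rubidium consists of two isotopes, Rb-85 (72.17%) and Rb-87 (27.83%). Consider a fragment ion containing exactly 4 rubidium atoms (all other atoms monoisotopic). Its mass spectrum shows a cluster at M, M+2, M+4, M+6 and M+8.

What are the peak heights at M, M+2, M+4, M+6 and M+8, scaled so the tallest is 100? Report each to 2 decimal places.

Expanding (0.7217 + 0.2783)^4:
P(M) = 0.7217^4 = 0.271286
P(M+2) = 4 × 0.7217^3 × 0.2783^1 = 0.418450
P(M+4) = 6 × 0.7217^2 × 0.2783^2 = 0.242042
P(M+6) = 4 × 0.7217^1 × 0.2783^3 = 0.062224
P(M+8) = 0.2783^4 = 0.005999
The M+2 peak is largest (0.418450); scaling to 100 gives 64.83 : 100.00 : 57.84 : 14.87 : 1.43.

64.83 : 100.00 : 57.84 : 14.87 : 1.43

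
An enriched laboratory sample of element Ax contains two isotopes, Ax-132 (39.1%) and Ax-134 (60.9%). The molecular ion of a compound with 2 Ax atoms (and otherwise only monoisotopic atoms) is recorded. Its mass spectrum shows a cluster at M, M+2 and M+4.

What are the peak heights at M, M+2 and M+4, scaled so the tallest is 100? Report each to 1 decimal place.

32.1 : 100.0 : 77.9

Each Ax atom is independently Ax-132 (p = 0.391) or Ax-134 (q = 0.609); the cluster is the binomial expansion (p + q)^2.
P(M) = 0.391^2 = 0.152881
P(M+2) = 2 × 0.391^1 × 0.609^1 = 0.476238
P(M+4) = 0.609^2 = 0.370881
The M+2 peak is largest (0.476238); scaling to 100 gives 32.1 : 100.0 : 77.9.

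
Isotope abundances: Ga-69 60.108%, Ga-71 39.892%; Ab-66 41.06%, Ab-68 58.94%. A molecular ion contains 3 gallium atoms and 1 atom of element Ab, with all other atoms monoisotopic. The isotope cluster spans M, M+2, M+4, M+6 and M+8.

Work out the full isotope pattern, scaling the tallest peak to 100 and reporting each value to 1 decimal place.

Gallium pattern (n=3): 0.2171685 : 0.432386 : 0.2869625 : 0.063483
Element Ab pattern (n=1): 0.4106 : 0.5894
Convolve the two distributions (both contribute in 2-u steps):
  M: 0.2171685×0.4106 = 0.089169
  M+2: 0.2171685×0.5894 + 0.432386×0.4106 = 0.305537
  M+4: 0.432386×0.5894 + 0.2869625×0.4106 = 0.372675
  M+6: 0.2869625×0.5894 + 0.063483×0.4106 = 0.195202
  M+8: 0.063483×0.5894 = 0.037417
Scale to base peak (0.372675) = 100: 23.9 : 82.0 : 100.0 : 52.4 : 10.0

23.9 : 82.0 : 100.0 : 52.4 : 10.0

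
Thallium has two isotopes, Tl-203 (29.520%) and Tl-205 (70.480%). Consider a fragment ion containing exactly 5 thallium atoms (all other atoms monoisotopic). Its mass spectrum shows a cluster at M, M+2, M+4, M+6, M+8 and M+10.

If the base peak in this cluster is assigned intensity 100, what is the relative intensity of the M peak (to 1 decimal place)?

(0.29520 + 0.70480)^5 gives M 0.0022, M+2 0.0268, M+4 0.1278, M+6 0.3051, M+8 0.3642, M+10 0.1739; the largest is M+8.
P(M+8) = C(5,4) × 0.29520^1 × 0.70480^4 = 5 × 0.2952 × 0.24675365 = 0.364208 (base)
P(M) = C(5,0) × 0.29520^5 × 0.70480^0 = 1 × 0.00224172 × 1.0000 = 0.002242
Relative intensity = 0.002242 / 0.364208 × 100 = 0.6

0.6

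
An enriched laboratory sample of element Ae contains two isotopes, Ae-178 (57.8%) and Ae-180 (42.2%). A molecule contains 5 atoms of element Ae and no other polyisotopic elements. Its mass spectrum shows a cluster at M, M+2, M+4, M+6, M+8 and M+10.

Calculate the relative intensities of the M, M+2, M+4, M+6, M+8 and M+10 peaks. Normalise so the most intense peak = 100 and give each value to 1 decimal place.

18.8 : 68.5 : 100.0 : 73.0 : 26.7 : 3.9

Expanding (0.578 + 0.422)^5:
P(M) = 0.578^5 = 0.064512
P(M+2) = 5 × 0.578^4 × 0.422^1 = 0.235502
P(M+4) = 10 × 0.578^3 × 0.422^2 = 0.343881
P(M+6) = 10 × 0.578^2 × 0.422^3 = 0.251069
P(M+8) = 5 × 0.578^1 × 0.422^4 = 0.091653
P(M+10) = 0.422^5 = 0.013383
The M+4 peak is largest (0.343881); scaling to 100 gives 18.8 : 68.5 : 100.0 : 73.0 : 26.7 : 3.9.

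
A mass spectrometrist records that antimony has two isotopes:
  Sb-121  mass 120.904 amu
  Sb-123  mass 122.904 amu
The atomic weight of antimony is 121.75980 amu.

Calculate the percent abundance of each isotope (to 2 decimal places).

Let x be the fractional abundance of Sb-121; then Sb-123 has abundance 1 − x.
120.904·x + 122.904·(1 − x) = 121.75980
(120.904 − 122.904)·x = 121.75980 − 122.904
x = -1.14420 / -2.000 = 0.57210 → 57.21% Sb-121, 42.79% Sb-123.

Sb-121: 57.21%, Sb-123: 42.79%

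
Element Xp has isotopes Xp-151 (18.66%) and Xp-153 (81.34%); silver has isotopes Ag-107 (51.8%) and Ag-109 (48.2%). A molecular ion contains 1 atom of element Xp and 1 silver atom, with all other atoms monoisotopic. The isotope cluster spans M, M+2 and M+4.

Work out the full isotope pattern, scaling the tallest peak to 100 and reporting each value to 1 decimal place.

18.9 : 100.0 : 76.7

Element Xp pattern (n=1): 0.1866 : 0.8134
Silver pattern (n=1): 0.5180 : 0.4820
Convolve the two distributions (both contribute in 2-u steps):
  M: 0.1866×0.5180 = 0.096659
  M+2: 0.1866×0.4820 + 0.8134×0.5180 = 0.511282
  M+4: 0.8134×0.4820 = 0.392059
Scale to base peak (0.511282) = 100: 18.9 : 100.0 : 76.7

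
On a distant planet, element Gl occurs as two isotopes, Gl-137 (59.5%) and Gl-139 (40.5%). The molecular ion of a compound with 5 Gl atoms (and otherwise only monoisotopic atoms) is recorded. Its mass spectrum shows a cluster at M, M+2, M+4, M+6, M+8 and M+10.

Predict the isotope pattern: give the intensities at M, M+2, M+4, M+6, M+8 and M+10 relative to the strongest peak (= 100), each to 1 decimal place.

Each Gl atom is independently Gl-137 (p = 0.595) or Gl-139 (q = 0.405); the cluster is the binomial expansion (p + q)^5.
P(M) = 0.595^5 = 0.074574
P(M+2) = 5 × 0.595^4 × 0.405^1 = 0.253801
P(M+4) = 10 × 0.595^3 × 0.405^2 = 0.345510
P(M+6) = 10 × 0.595^2 × 0.405^3 = 0.235179
P(M+8) = 5 × 0.595^1 × 0.405^4 = 0.080040
P(M+10) = 0.405^5 = 0.010896
The M+4 peak is largest (0.345510); scaling to 100 gives 21.6 : 73.5 : 100.0 : 68.1 : 23.2 : 3.2.

21.6 : 73.5 : 100.0 : 68.1 : 23.2 : 3.2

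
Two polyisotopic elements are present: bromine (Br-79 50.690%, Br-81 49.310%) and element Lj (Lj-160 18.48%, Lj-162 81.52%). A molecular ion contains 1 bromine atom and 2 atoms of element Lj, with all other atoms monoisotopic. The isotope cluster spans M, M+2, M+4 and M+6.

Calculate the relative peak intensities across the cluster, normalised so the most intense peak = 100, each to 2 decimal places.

Bromine pattern (n=1): 0.5069 : 0.4931
Element Lj pattern (n=2): 0.03415104 : 0.30129792 : 0.66455104
Convolve the two distributions (both contribute in 2-u steps):
  M: 0.5069×0.03415104 = 0.017311
  M+2: 0.5069×0.30129792 + 0.4931×0.03415104 = 0.169568
  M+4: 0.5069×0.66455104 + 0.4931×0.30129792 = 0.485431
  M+6: 0.4931×0.66455104 = 0.327690
Scale to base peak (0.485431) = 100: 3.57 : 34.93 : 100.00 : 67.50

3.57 : 34.93 : 100.00 : 67.50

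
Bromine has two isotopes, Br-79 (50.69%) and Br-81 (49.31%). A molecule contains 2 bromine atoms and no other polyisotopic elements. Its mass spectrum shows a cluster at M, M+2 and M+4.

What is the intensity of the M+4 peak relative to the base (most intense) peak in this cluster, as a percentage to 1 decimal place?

Term probabilities: M 0.2569, M+2 0.4999, M+4 0.2431. Base peak = M+2.
P(M+2) = C(2,1) × 0.5069^1 × 0.4931^1 = 2 × 0.5069 × 0.4931 = 0.499905 (base)
P(M+4) = C(2,2) × 0.5069^0 × 0.4931^2 = 1 × 1.0000 × 0.24314761 = 0.243148
Relative intensity = 0.243148 / 0.499905 × 100 = 48.6

48.6%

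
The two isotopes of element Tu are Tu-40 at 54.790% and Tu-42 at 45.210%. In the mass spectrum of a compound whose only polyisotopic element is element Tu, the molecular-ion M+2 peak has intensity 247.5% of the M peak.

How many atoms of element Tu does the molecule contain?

The M+2/M ratio from n Tu atoms is n · q/p = n · 0.45210/0.54790.
n = 2.475 × 0.54790/0.45210 = 3.00 ≈ 3

3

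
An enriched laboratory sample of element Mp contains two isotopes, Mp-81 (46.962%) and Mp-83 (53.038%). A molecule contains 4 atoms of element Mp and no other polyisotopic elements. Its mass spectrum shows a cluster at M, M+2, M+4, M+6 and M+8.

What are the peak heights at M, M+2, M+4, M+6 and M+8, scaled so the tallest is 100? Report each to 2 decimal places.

13.07 : 59.03 : 100.00 : 75.29 : 21.26

Expanding (0.46962 + 0.53038)^4:
P(M) = 0.46962^4 = 0.048639
P(M+2) = 4 × 0.46962^3 × 0.53038^1 = 0.219729
P(M+4) = 6 × 0.46962^2 × 0.53038^2 = 0.372236
P(M+6) = 4 × 0.46962^1 × 0.53038^3 = 0.280264
P(M+8) = 0.53038^4 = 0.079131
The M+4 peak is largest (0.372236); scaling to 100 gives 13.07 : 59.03 : 100.00 : 75.29 : 21.26.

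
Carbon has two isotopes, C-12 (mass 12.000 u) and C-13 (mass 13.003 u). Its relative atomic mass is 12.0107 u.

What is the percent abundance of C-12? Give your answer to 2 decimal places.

98.93%

Writing the weighted mean with unknown fraction x of C-12:
12.000·x + 13.003·(1 − x) = 12.0107
(12.000 − 13.003)·x = 12.0107 − 13.003
x = -0.9923 / -1.003 = 0.98933 → 98.93% C-12, 1.07% C-13.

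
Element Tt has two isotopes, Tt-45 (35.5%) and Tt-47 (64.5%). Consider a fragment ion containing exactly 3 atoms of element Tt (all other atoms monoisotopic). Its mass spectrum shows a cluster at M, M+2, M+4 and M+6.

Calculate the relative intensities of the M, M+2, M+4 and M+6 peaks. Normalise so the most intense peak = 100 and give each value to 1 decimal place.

The 3 Tt atoms are independent, so intensities follow the terms of (0.355 + 0.645)^3.
P(M) = 0.355^3 = 0.044739
P(M+2) = 3 × 0.355^2 × 0.645^1 = 0.243858
P(M+4) = 3 × 0.355^1 × 0.645^2 = 0.443067
P(M+6) = 0.645^3 = 0.268336
The M+4 peak is largest (0.443067); scaling to 100 gives 10.1 : 55.0 : 100.0 : 60.6.

10.1 : 55.0 : 100.0 : 60.6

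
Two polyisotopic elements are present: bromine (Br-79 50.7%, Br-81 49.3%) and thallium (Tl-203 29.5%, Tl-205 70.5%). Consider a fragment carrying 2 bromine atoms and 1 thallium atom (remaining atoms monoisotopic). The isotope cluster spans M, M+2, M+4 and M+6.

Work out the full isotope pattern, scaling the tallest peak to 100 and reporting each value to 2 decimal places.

17.88 : 77.50 : 100.00 : 40.40

Bromine pattern (n=2): 0.257049 : 0.499902 : 0.243049
Thallium pattern (n=1): 0.2950 : 0.7050
Convolve the two distributions (both contribute in 2-u steps):
  M: 0.257049×0.2950 = 0.075829
  M+2: 0.257049×0.7050 + 0.499902×0.2950 = 0.328691
  M+4: 0.499902×0.7050 + 0.243049×0.2950 = 0.424130
  M+6: 0.243049×0.7050 = 0.171350
Scale to base peak (0.424130) = 100: 17.88 : 77.50 : 100.00 : 40.40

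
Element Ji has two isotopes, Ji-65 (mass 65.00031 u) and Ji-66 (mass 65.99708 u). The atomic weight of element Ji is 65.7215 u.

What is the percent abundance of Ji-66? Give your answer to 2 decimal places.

Let x be the fractional abundance of Ji-65; then Ji-66 has abundance 1 − x.
65.00031·x + 65.99708·(1 − x) = 65.7215
(65.00031 − 65.99708)·x = 65.7215 − 65.99708
x = -0.27558 / -0.99677 = 0.27647 → 27.65% Ji-65, 72.35% Ji-66.

72.35%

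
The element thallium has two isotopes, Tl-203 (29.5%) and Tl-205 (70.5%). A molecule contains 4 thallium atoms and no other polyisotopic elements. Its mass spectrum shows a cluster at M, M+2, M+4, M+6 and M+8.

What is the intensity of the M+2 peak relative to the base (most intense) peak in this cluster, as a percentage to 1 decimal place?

17.5%

Term probabilities: M 0.0076, M+2 0.0724, M+4 0.2595, M+6 0.4135, M+8 0.2470. Base peak = M+6.
P(M+6) = C(4,3) × 0.295^1 × 0.705^3 = 4 × 0.2950 × 0.35040263 = 0.413475 (base)
P(M+2) = C(4,1) × 0.295^3 × 0.705^1 = 4 × 0.02567237 × 0.7050 = 0.072396
Relative intensity = 0.072396 / 0.413475 × 100 = 17.5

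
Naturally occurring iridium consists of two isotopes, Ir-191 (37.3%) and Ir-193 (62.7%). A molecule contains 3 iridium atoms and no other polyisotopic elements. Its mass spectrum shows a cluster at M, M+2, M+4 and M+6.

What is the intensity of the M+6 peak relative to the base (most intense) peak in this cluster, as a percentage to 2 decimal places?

56.03%

Term probabilities: M 0.0519, M+2 0.2617, M+4 0.4399, M+6 0.2465. Base peak = M+4.
P(M+4) = C(3,2) × 0.373^1 × 0.627^2 = 3 × 0.3730 × 0.393129 = 0.439911 (base)
P(M+6) = C(3,3) × 0.373^0 × 0.627^3 = 1 × 1.0000 × 0.24649188 = 0.246492
Relative intensity = 0.246492 / 0.439911 × 100 = 56.03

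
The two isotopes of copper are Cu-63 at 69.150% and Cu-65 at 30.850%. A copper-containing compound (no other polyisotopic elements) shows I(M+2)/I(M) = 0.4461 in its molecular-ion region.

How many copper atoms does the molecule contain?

1

With n Cu atoms, P(M+2)/P(M) = C(n,1)·p^(n−1)q / p^n = n·q/p = n · 0.30850/0.69150.
n = 0.4461 × 0.69150/0.30850 = 1.00 ≈ 1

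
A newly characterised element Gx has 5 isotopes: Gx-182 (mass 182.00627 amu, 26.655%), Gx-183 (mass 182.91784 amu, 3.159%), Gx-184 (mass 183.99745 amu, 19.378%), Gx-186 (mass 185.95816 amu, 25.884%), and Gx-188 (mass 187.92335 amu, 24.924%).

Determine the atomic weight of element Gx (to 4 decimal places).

184.9186 amu

Average mass = Σ (abundance × isotope mass) = 0.26655 × 182.00627 + 0.03159 × 182.91784 + 0.19378 × 183.99745 + 0.25884 × 185.95816 + 0.24924 × 187.92335
= 48.513771 + 5.778375 + 35.655026 + 48.133410 + 46.838016 = 184.918598 amu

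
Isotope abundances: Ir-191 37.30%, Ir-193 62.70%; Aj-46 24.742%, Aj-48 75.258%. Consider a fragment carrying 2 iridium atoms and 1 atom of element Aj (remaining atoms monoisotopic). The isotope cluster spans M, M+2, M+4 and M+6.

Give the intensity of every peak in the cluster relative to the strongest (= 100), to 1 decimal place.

7.7 : 49.1 : 100.0 : 65.9

Iridium pattern (n=2): 0.139129 : 0.467742 : 0.393129
Element Aj pattern (n=1): 0.24742 : 0.75258
Convolve the two distributions (both contribute in 2-u steps):
  M: 0.139129×0.24742 = 0.034423
  M+2: 0.139129×0.75258 + 0.467742×0.24742 = 0.220434
  M+4: 0.467742×0.75258 + 0.393129×0.24742 = 0.449281
  M+6: 0.393129×0.75258 = 0.295861
Scale to base peak (0.449281) = 100: 7.7 : 49.1 : 100.0 : 65.9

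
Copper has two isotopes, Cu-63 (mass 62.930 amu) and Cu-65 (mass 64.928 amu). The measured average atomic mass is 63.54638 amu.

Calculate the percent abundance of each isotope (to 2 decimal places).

With x = fraction of Cu-63 (so Cu-65 is 1 − x):
62.930·x + 64.928·(1 − x) = 63.54638
(62.930 − 64.928)·x = 63.54638 − 64.928
x = -1.38162 / -1.998 = 0.69150 → 69.15% Cu-63, 30.85% Cu-65.

Cu-63: 69.15%, Cu-65: 30.85%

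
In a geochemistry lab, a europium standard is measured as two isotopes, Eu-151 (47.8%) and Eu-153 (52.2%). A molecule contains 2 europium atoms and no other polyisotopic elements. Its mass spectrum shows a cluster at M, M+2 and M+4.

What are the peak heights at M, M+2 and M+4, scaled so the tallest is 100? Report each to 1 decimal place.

45.8 : 100.0 : 54.6

The 2 Eu atoms are independent, so intensities follow the terms of (0.478 + 0.522)^2.
P(M) = 0.478^2 = 0.228484
P(M+2) = 2 × 0.478^1 × 0.522^1 = 0.499032
P(M+4) = 0.522^2 = 0.272484
The M+2 peak is largest (0.499032); scaling to 100 gives 45.8 : 100.0 : 54.6.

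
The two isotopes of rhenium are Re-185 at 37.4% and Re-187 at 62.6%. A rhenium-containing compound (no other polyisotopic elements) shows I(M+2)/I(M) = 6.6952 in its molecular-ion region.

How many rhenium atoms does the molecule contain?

With n Re atoms, P(M+2)/P(M) = C(n,1)·p^(n−1)q / p^n = n·q/p = n · 0.626/0.374.
n = 6.6952 × 0.374/0.626 = 4.00 ≈ 4

4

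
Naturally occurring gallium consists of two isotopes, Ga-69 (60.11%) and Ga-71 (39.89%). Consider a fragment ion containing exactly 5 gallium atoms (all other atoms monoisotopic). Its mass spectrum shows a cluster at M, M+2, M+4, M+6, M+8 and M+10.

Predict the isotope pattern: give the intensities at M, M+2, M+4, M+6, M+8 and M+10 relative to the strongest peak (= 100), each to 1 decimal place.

Each Ga atom is independently Ga-69 (p = 0.6011) or Ga-71 (q = 0.3989); the cluster is the binomial expansion (p + q)^5.
P(M) = 0.6011^5 = 0.078475
P(M+2) = 5 × 0.6011^4 × 0.3989^1 = 0.260388
P(M+4) = 10 × 0.6011^3 × 0.3989^2 = 0.345596
P(M+6) = 10 × 0.6011^2 × 0.3989^3 = 0.229343
P(M+8) = 5 × 0.6011^1 × 0.3989^4 = 0.076098
P(M+10) = 0.3989^5 = 0.010100
The M+4 peak is largest (0.345596); scaling to 100 gives 22.7 : 75.3 : 100.0 : 66.4 : 22.0 : 2.9.

22.7 : 75.3 : 100.0 : 66.4 : 22.0 : 2.9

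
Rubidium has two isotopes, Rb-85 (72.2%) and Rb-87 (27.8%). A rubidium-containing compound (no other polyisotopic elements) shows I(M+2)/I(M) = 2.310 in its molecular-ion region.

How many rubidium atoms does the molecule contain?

6

For n independent Rb atoms, I(M+2)/I(M) = n · (abundance Rb-87) / (abundance Rb-85) = n · 0.278/0.722.
n = 2.310 × 0.722/0.278 = 6.00 ≈ 6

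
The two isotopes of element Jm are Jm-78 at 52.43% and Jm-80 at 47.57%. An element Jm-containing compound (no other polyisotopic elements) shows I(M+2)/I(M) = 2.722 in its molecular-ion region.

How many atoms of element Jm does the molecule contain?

3

The M+2/M ratio from n Jm atoms is n · q/p = n · 0.4757/0.5243.
n = 2.722 × 0.5243/0.4757 = 3.00 ≈ 3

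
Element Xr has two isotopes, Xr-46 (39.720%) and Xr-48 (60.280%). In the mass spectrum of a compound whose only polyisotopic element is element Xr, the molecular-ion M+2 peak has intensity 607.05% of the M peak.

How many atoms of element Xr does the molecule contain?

4

With n Xr atoms, P(M+2)/P(M) = C(n,1)·p^(n−1)q / p^n = n·q/p = n · 0.60280/0.39720.
n = 6.0705 × 0.39720/0.60280 = 4.00 ≈ 4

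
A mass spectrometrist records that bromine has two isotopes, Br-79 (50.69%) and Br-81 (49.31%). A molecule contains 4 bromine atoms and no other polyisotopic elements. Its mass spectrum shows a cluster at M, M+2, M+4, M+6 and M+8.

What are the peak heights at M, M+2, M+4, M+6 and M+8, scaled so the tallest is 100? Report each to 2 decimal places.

17.61 : 68.53 : 100.00 : 64.85 : 15.77

The 4 Br atoms are independent, so intensities follow the terms of (0.5069 + 0.4931)^4.
P(M) = 0.5069^4 = 0.066022
P(M+2) = 4 × 0.5069^3 × 0.4931^1 = 0.256899
P(M+4) = 6 × 0.5069^2 × 0.4931^2 = 0.374857
P(M+6) = 4 × 0.5069^1 × 0.4931^3 = 0.243101
P(M+8) = 0.4931^4 = 0.059121
The M+4 peak is largest (0.374857); scaling to 100 gives 17.61 : 68.53 : 100.00 : 64.85 : 15.77.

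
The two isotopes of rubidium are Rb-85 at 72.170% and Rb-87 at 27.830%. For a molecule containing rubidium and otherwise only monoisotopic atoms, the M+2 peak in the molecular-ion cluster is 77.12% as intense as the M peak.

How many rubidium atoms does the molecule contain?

2

For n independent Rb atoms, I(M+2)/I(M) = n · (abundance Rb-87) / (abundance Rb-85) = n · 0.27830/0.72170.
n = 0.7712 × 0.72170/0.27830 = 2.00 ≈ 2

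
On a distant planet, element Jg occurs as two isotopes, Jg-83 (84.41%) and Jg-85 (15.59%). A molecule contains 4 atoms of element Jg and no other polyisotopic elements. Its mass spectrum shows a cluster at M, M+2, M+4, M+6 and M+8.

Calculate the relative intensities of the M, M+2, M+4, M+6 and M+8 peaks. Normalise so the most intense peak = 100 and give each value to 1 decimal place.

The 4 Jg atoms are independent, so intensities follow the terms of (0.8441 + 0.1559)^4.
P(M) = 0.8441^4 = 0.507663
P(M+2) = 4 × 0.8441^3 × 0.1559^1 = 0.375049
P(M+4) = 6 × 0.8441^2 × 0.1559^2 = 0.103904
P(M+6) = 4 × 0.8441^1 × 0.1559^3 = 0.012794
P(M+8) = 0.1559^4 = 0.000591
The M peak is largest (0.507663); scaling to 100 gives 100.0 : 73.9 : 20.5 : 2.5 : 0.1.

100.0 : 73.9 : 20.5 : 2.5 : 0.1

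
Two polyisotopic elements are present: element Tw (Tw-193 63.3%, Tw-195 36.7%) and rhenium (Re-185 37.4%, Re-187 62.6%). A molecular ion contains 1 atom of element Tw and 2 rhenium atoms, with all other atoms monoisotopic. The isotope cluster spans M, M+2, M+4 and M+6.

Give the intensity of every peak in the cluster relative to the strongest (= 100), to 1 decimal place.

21.1 : 82.8 : 100.0 : 34.3

Element Tw pattern (n=1): 0.6330 : 0.3670
Rhenium pattern (n=2): 0.139876 : 0.468248 : 0.391876
Convolve the two distributions (both contribute in 2-u steps):
  M: 0.6330×0.139876 = 0.088542
  M+2: 0.6330×0.468248 + 0.3670×0.139876 = 0.347735
  M+4: 0.6330×0.391876 + 0.3670×0.468248 = 0.419905
  M+6: 0.3670×0.391876 = 0.143818
Scale to base peak (0.419905) = 100: 21.1 : 82.8 : 100.0 : 34.3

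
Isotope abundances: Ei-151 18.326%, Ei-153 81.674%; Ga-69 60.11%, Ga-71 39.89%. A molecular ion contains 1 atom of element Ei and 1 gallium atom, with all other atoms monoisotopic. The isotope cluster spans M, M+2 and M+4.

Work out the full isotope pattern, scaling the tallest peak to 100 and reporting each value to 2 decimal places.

19.53 : 100.00 : 57.76

Element Ei pattern (n=1): 0.18326 : 0.81674
Gallium pattern (n=1): 0.6011 : 0.3989
Convolve the two distributions (both contribute in 2-u steps):
  M: 0.18326×0.6011 = 0.110158
  M+2: 0.18326×0.3989 + 0.81674×0.6011 = 0.564045
  M+4: 0.81674×0.3989 = 0.325798
Scale to base peak (0.564045) = 100: 19.53 : 100.00 : 57.76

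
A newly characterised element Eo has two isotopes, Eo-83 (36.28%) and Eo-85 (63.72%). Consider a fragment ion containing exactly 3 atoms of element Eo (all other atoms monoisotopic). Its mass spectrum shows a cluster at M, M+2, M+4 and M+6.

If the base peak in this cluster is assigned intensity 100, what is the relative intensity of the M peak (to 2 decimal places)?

(0.3628 + 0.6372)^3 gives M 0.0478, M+2 0.2516, M+4 0.4419, M+6 0.2587; the largest is M+4.
P(M+4) = C(3,2) × 0.3628^1 × 0.6372^2 = 3 × 0.3628 × 0.40602384 = 0.441916 (base)
P(M) = C(3,0) × 0.3628^3 × 0.6372^0 = 1 × 0.04775313 × 1.0000 = 0.047753
Relative intensity = 0.047753 / 0.441916 × 100 = 10.81

10.81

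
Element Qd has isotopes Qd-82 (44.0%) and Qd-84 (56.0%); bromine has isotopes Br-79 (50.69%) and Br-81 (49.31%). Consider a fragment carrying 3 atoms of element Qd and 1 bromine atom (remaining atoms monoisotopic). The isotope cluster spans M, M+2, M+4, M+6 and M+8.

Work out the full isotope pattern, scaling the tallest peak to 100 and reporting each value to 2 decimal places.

Element Qd pattern (n=3): 0.085184 : 0.325248 : 0.413952 : 0.175616
Bromine pattern (n=1): 0.5069 : 0.4931
Convolve the two distributions (both contribute in 2-u steps):
  M: 0.085184×0.5069 = 0.043180
  M+2: 0.085184×0.4931 + 0.325248×0.5069 = 0.206872
  M+4: 0.325248×0.4931 + 0.413952×0.5069 = 0.370212
  M+6: 0.413952×0.4931 + 0.175616×0.5069 = 0.293139
  M+8: 0.175616×0.4931 = 0.086596
Scale to base peak (0.370212) = 100: 11.66 : 55.88 : 100.00 : 79.18 : 23.39

11.66 : 55.88 : 100.00 : 79.18 : 23.39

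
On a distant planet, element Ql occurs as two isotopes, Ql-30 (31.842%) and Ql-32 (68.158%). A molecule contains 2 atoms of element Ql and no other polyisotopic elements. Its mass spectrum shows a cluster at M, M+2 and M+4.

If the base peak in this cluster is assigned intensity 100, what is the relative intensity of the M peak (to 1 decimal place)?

Binomial terms of (0.31842 + 0.68158)^2: M 0.1014, M+2 0.4341, M+4 0.4646 → M+4 is the base peak.
P(M+4) = C(2,2) × 0.31842^0 × 0.68158^2 = 1 × 1.0000 × 0.4645513 = 0.464551 (base)
P(M) = C(2,0) × 0.31842^2 × 0.68158^0 = 1 × 0.1013913 × 1.0000 = 0.101391
Relative intensity = 0.101391 / 0.464551 × 100 = 21.8

21.8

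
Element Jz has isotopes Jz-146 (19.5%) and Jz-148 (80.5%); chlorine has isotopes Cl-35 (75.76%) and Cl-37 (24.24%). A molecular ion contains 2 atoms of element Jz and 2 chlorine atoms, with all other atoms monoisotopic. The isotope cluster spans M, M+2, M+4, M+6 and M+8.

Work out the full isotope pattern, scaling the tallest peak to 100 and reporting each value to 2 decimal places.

Element Jz pattern (n=2): 0.038025 : 0.31395 : 0.648025
Chlorine pattern (n=2): 0.57395776 : 0.36728448 : 0.05875776
Convolve the two distributions (both contribute in 2-u steps):
  M: 0.038025×0.57395776 = 0.021825
  M+2: 0.038025×0.36728448 + 0.31395×0.57395776 = 0.194160
  M+4: 0.038025×0.05875776 + 0.31395×0.36728448 + 0.648025×0.57395776 = 0.489482
  M+6: 0.31395×0.05875776 + 0.648025×0.36728448 = 0.256457
  M+8: 0.648025×0.05875776 = 0.038076
Scale to base peak (0.489482) = 100: 4.46 : 39.67 : 100.00 : 52.39 : 7.78

4.46 : 39.67 : 100.00 : 52.39 : 7.78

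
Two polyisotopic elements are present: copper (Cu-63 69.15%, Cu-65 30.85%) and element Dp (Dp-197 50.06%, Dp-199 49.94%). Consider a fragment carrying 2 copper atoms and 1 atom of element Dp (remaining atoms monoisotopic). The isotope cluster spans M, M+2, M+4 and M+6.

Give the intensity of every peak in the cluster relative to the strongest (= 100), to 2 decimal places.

52.91 : 100.00 : 57.63 : 10.51

Copper pattern (n=2): 0.47817225 : 0.4266555 : 0.09517225
Element Dp pattern (n=1): 0.5006 : 0.4994
Convolve the two distributions (both contribute in 2-u steps):
  M: 0.47817225×0.5006 = 0.239373
  M+2: 0.47817225×0.4994 + 0.4266555×0.5006 = 0.452383
  M+4: 0.4266555×0.4994 + 0.09517225×0.5006 = 0.260715
  M+6: 0.09517225×0.4994 = 0.047529
Scale to base peak (0.452383) = 100: 52.91 : 100.00 : 57.63 : 10.51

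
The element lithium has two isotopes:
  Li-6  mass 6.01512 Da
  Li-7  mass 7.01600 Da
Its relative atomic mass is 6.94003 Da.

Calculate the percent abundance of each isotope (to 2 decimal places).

Writing the weighted mean with unknown fraction x of Li-6:
6.01512·x + 7.01600·(1 − x) = 6.94003
(6.01512 − 7.01600)·x = 6.94003 − 7.01600
x = -0.07597 / -1.00088 = 0.07590 → 7.59% Li-6, 92.41% Li-7.

Li-6: 7.59%, Li-7: 92.41%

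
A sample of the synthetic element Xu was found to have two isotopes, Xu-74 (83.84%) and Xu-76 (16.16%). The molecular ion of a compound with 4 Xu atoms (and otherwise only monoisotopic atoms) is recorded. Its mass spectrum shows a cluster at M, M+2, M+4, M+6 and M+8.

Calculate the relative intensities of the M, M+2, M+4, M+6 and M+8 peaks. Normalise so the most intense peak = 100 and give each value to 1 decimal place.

100.0 : 77.1 : 22.3 : 2.9 : 0.1

Each Xu atom is independently Xu-74 (p = 0.8384) or Xu-76 (q = 0.1616); the cluster is the binomial expansion (p + q)^4.
P(M) = 0.8384^4 = 0.494089
P(M+2) = 4 × 0.8384^3 × 0.1616^1 = 0.380939
P(M+4) = 6 × 0.8384^2 × 0.1616^2 = 0.110138
P(M+6) = 4 × 0.8384^1 × 0.1616^3 = 0.014153
P(M+8) = 0.1616^4 = 0.000682
The M peak is largest (0.494089); scaling to 100 gives 100.0 : 77.1 : 22.3 : 2.9 : 0.1.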